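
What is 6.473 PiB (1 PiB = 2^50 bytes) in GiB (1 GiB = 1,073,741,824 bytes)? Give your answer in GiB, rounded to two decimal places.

6.473 PiB = 6.473 × 2^50 bytes = 7,287,950,096,992,305.152 bytes
1 GiB = 1,073,741,824 bytes
7,287,950,096,992,305.152 / 1,073,741,824 = 6,787,432.45 GiB

6,787,432.45 GiB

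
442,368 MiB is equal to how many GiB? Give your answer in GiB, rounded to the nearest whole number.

432 GiB

442,368 MiB × 1,048,576 bytes/MiB = 463,856,467,968 bytes
1 GiB = 2^30 bytes = 1,073,741,824 bytes
463,856,467,968 / 1,073,741,824 = 432 GiB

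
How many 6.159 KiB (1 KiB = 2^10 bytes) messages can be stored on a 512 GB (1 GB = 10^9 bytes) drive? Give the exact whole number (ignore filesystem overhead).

81,182,010

Capacity: 512 GB = 512,000,000,000 bytes
Per item: 6.159 KiB = 6,306.816 bytes
⌊512,000,000,000 / 6,306.816⌋ = 81,182,010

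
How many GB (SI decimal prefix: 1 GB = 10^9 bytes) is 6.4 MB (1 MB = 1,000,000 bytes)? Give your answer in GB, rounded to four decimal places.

6.4 MB × 1,000,000 bytes/MB = 6,400,000 bytes
1 GB = 10^9 bytes = 1,000,000,000 bytes
6,400,000 / 1,000,000,000 = 0.0064 GB

0.0064 GB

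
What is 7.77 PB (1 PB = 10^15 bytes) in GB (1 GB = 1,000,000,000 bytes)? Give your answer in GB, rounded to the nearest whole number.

7.77 PB × 1,000,000,000,000,000 bytes/PB = 7,770,000,000,000,000 bytes
1 GB = 10^9 bytes = 1,000,000,000 bytes
7,770,000,000,000,000 / 1,000,000,000 = 7,770,000 GB

7,770,000 GB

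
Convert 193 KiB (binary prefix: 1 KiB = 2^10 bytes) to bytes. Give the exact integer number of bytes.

197,632 bytes

193 × 1,024 = 197,632 bytes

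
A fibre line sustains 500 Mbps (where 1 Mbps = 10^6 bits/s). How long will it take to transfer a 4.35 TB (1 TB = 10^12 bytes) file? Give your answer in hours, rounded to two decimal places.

4.35 TB = 4,350,000,000,000 bytes = 34,800,000,000,000 bits
500 Mbps = 500,000,000 bits/s
time = 34,800,000,000,000 / 500,000,000 = 69,600.0000 s
69,600.0000 s / 3600 = 19.33 hours

19.33 hours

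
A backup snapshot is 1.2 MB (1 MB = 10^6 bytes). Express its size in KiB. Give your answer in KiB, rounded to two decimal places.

1,171.88 KiB

1.2 MB = 1.2 × 10^6 bytes = 1,200,000 bytes
1 KiB = 1,024 bytes
1,200,000 / 1,024 = 1,171.88 KiB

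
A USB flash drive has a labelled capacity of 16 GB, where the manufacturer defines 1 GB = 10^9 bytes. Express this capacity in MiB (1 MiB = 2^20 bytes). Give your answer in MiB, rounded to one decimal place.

15,258.8 MiB

16 GB × 1,000,000,000 bytes/GB = 16,000,000,000 bytes
1 MiB = 2^20 bytes = 1,048,576 bytes
16,000,000,000 / 1,048,576 = 15,258.8 MiB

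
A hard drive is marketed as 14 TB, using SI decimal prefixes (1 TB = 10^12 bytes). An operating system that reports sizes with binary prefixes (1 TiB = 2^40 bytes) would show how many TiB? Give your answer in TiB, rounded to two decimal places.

14 TB × 1,000,000,000,000 bytes/TB = 14,000,000,000,000 bytes
1 TiB = 2^40 bytes = 1,099,511,627,776 bytes
14,000,000,000,000 / 1,099,511,627,776 = 12.73 TiB

12.73 TiB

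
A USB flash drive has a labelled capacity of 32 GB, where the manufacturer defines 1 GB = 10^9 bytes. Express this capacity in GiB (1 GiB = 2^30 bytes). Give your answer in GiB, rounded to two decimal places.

29.80 GiB

32 GB = 32 × 10^9 bytes = 32,000,000,000 bytes
1 GiB = 2^30 bytes = 1,073,741,824 bytes
32,000,000,000 / 1,073,741,824 = 29.80 GiB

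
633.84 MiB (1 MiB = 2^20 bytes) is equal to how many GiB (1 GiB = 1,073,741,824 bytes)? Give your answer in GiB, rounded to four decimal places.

0.6190 GiB

633.84 MiB × 1,048,576 bytes/MiB = 664,629,411.84 bytes
1 GiB = 1,073,741,824 bytes
664,629,411.84 / 1,073,741,824 = 0.6190 GiB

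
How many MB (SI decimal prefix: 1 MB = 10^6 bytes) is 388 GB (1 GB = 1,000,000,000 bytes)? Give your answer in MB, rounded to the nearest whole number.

388 GB × 1,000,000,000 bytes/GB = 388,000,000,000 bytes
1 MB = 1,000,000 bytes
388,000,000,000 / 1,000,000 = 388,000 MB

388,000 MB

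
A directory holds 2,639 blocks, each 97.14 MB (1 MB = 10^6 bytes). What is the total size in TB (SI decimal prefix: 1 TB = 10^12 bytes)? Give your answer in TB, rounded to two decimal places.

0.26 TB

Total = 2,639 × 97.14 MB = 256352.46 MB
= 256352.46 × 1,000,000 bytes = 256,352,460,000 bytes
1 TB = 1,000,000,000,000 bytes
256,352,460,000 / 1,000,000,000,000 = 0.26 TB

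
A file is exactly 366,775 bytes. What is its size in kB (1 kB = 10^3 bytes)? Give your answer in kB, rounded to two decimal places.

366.78 kB

366,775 bytes given.
1 kB = 1,000 bytes
366,775 / 1,000 = 366.78 kB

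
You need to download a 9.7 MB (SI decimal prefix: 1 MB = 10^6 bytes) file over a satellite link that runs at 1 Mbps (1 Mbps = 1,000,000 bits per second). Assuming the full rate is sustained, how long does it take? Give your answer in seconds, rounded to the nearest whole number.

78 seconds

9.7 MB = 9,700,000 bytes = 77,600,000 bits
1 Mbps = 1,000,000 bits/s
time = 77,600,000 / 1,000,000 = 78 s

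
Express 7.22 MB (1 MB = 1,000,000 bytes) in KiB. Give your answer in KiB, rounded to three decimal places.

7,050.781 KiB

7.22 MB = 7.22 × 10^6 bytes = 7,220,000 bytes
1 KiB = 1,024 bytes
7,220,000 / 1,024 = 7,050.781 KiB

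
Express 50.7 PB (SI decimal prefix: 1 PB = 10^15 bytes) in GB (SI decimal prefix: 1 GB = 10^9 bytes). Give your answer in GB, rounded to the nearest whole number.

50.7 PB × 1,000,000,000,000,000 bytes/PB = 50,700,000,000,000,000 bytes
1 GB = 1,000,000,000 bytes
50,700,000,000,000,000 / 1,000,000,000 = 50,700,000 GB

50,700,000 GB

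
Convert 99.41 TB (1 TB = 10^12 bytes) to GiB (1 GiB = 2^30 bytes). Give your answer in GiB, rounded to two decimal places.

92,582.78 GiB

99.41 TB × 1,000,000,000,000 bytes/TB = 99,410,000,000,000 bytes
1 GiB = 1,073,741,824 bytes
99,410,000,000,000 / 1,073,741,824 = 92,582.78 GiB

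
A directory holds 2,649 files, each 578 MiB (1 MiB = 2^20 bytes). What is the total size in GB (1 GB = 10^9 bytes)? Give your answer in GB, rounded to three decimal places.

1,605.498 GB

Total = 2,649 × 578 MiB = 1,531,122 MiB
= 1,531,122 × 1,048,576 bytes = 1,605,497,782,272 bytes
1 GB = 1,000,000,000 bytes
1,605,497,782,272 / 1,000,000,000 = 1,605.498 GB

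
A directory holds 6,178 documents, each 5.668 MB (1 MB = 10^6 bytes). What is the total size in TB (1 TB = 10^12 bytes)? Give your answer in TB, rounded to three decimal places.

Total = 6,178 × 5.668 MB = 35016.904 MB
= 35016.904 × 1,000,000 bytes = 35,016,904,000 bytes
1 TB = 1,000,000,000,000 bytes
35,016,904,000 / 1,000,000,000,000 = 0.035 TB

0.035 TB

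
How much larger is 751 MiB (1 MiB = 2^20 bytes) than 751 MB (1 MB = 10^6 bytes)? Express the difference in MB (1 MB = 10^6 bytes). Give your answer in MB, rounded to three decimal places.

751 MiB = 751 × 1,048,576 = 787,480,576 bytes
751 MB = 751 × 1,000,000 = 751,000,000 bytes
difference = 36,480,576 bytes
36,480,576 / 1,000,000 = 36.481 MB

36.481 MB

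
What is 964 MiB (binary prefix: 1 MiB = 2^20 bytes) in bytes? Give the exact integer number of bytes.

1,010,827,264 bytes

964 × 1,048,576 = 1,010,827,264 bytes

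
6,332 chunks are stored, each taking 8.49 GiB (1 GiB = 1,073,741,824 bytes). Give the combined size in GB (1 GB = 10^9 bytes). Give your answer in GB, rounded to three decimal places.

57,722.943 GB

Total = 6,332 × 8.49 GiB = 53758.68 GiB
= 53758.68 × 1,073,741,824 bytes = 57,722,943,119,032.32 bytes
1 GB = 1,000,000,000 bytes
57,722,943,119,032.32 / 1,000,000,000 = 57,722.943 GB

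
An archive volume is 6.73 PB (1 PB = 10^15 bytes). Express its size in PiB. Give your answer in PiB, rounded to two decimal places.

6.73 PB = 6.73 × 10^15 bytes = 6,730,000,000,000,000 bytes
1 PiB = 1,125,899,906,842,624 bytes
6,730,000,000,000,000 / 1,125,899,906,842,624 = 5.98 PiB

5.98 PiB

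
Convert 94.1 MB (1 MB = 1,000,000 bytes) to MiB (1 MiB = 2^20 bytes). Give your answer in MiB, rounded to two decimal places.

89.74 MiB

94.1 MB = 94.1 × 10^6 bytes = 94,100,000 bytes
1 MiB = 1,048,576 bytes
94,100,000 / 1,048,576 = 89.74 MiB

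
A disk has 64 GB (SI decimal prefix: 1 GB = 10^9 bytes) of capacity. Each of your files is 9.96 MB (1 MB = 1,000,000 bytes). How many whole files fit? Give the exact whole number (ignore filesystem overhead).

6,425

Capacity: 64 GB = 64,000,000,000 bytes
Per item: 9.96 MB = 9,960,000 bytes
⌊64,000,000,000 / 9,960,000⌋ = 6,425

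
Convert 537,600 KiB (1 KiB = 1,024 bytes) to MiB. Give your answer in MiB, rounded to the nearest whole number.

537,600 KiB × 1,024 bytes/KiB = 550,502,400 bytes
1 MiB = 1,048,576 bytes
550,502,400 / 1,048,576 = 525 MiB

525 MiB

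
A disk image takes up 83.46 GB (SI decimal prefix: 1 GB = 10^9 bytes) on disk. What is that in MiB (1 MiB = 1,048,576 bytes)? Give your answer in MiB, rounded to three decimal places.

83.46 GB = 83.46 × 10^9 bytes = 83,460,000,000 bytes
1 MiB = 1,048,576 bytes
83,460,000,000 / 1,048,576 = 79,593.658 MiB

79,593.658 MiB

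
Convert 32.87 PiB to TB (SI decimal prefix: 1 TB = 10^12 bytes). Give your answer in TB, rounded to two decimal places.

32.87 PiB = 32.87 × 2^50 bytes = 37,008,329,937,917,050.88 bytes
1 TB = 1,000,000,000,000 bytes
37,008,329,937,917,050.88 / 1,000,000,000,000 = 37,008.33 TB

37,008.33 TB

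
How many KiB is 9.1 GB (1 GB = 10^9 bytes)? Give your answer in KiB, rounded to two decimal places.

8,886,718.75 KiB

9.1 GB × 1,000,000,000 bytes/GB = 9,100,000,000 bytes
1 KiB = 2^10 bytes = 1,024 bytes
9,100,000,000 / 1,024 = 8,886,718.75 KiB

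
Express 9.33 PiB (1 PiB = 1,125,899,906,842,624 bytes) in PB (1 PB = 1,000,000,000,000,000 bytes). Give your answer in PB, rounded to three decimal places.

10.505 PB

9.33 PiB × 1,125,899,906,842,624 bytes/PiB = 10,504,646,130,841,681.92 bytes
1 PB = 10^15 bytes = 1,000,000,000,000,000 bytes
10,504,646,130,841,681.92 / 1,000,000,000,000,000 = 10.505 PB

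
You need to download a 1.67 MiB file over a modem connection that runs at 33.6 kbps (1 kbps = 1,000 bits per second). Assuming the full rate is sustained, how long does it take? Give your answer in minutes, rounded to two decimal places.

1.67 MiB = 1,751,121.92 bytes = 14,008,975.36 bits
33.6 kbps = 33,600 bits/s
time = 14,008,975.36 / 33,600 = 416.934 s
416.934 s / 60 = 6.95 minutes

6.95 minutes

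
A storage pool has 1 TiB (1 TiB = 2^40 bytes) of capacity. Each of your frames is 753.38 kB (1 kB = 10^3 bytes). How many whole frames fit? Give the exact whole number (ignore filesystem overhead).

1,459,438

Capacity: 1 TiB = 1,099,511,627,776 bytes
Per item: 753.38 kB = 753,380 bytes
⌊1,099,511,627,776 / 753,380⌋ = 1,459,438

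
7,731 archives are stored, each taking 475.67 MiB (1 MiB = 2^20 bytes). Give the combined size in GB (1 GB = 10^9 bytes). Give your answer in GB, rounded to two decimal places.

Total = 7,731 × 475.67 MiB = 3677404.77 MiB
= 3677404.77 × 1,048,576 bytes = 3,856,038,384,107.52 bytes
1 GB = 1,000,000,000 bytes
3,856,038,384,107.52 / 1,000,000,000 = 3,856.04 GB

3,856.04 GB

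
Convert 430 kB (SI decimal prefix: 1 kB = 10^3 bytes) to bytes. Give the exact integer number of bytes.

430 × 1,000 = 430,000 bytes

430,000 bytes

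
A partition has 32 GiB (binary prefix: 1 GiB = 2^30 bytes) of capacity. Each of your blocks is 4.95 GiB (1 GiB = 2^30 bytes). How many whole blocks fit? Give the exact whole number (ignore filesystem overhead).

Capacity: 32 GiB = 34,359,738,368 bytes
Per item: 4.95 GiB = 5,315,022,028.8 bytes
⌊34,359,738,368 / 5,315,022,028.8⌋ = 6

6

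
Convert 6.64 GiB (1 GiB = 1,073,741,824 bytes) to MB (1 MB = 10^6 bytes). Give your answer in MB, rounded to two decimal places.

7,129.65 MB

6.64 GiB = 6.64 × 2^30 bytes = 7,129,645,711.36 bytes
1 MB = 10^6 bytes = 1,000,000 bytes
7,129,645,711.36 / 1,000,000 = 7,129.65 MB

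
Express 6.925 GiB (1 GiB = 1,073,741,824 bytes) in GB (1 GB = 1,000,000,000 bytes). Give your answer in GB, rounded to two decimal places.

7.44 GB

6.925 GiB = 6.925 × 2^30 bytes = 7,435,662,131.2 bytes
1 GB = 1,000,000,000 bytes
7,435,662,131.2 / 1,000,000,000 = 7.44 GB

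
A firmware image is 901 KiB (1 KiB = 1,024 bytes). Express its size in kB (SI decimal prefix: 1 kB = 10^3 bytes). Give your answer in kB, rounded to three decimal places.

922.624 kB

901 KiB = 901 × 2^10 bytes = 922,624 bytes
1 kB = 10^3 bytes = 1,000 bytes
922,624 / 1,000 = 922.624 kB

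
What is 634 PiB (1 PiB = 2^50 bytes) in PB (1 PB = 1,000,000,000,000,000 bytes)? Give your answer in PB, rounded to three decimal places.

713.821 PB

634 PiB × 1,125,899,906,842,624 bytes/PiB = 713,820,540,938,223,616 bytes
1 PB = 10^15 bytes = 1,000,000,000,000,000 bytes
713,820,540,938,223,616 / 1,000,000,000,000,000 = 713.821 PB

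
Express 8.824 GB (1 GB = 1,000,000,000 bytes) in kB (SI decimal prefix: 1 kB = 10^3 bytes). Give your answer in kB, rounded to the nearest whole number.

8.824 GB = 8.824 × 10^9 bytes = 8,824,000,000 bytes
1 kB = 1,000 bytes
8,824,000,000 / 1,000 = 8,824,000 kB

8,824,000 kB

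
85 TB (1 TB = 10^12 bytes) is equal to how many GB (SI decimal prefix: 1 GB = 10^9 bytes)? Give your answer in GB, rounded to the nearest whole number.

85,000 GB

85 TB × 1,000,000,000,000 bytes/TB = 85,000,000,000,000 bytes
1 GB = 1,000,000,000 bytes
85,000,000,000,000 / 1,000,000,000 = 85,000 GB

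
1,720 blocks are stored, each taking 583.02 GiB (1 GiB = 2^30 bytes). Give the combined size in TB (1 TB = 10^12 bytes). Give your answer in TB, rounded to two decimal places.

Total = 1,720 × 583.02 GiB = 1002794.4 GiB
= 1002794.4 × 1,073,741,824 bytes = 1,076,742,288,152,985.6 bytes
1 TB = 1,000,000,000,000 bytes
1,076,742,288,152,985.6 / 1,000,000,000,000 = 1,076.74 TB

1,076.74 TB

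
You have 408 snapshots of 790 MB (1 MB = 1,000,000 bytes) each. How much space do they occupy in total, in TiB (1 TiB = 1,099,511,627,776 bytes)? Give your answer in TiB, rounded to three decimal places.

Total = 408 × 790 MB = 322,320 MB
= 322,320 × 1,000,000 bytes = 322,320,000,000 bytes
1 TiB = 1,099,511,627,776 bytes
322,320,000,000 / 1,099,511,627,776 = 0.293 TiB

0.293 TiB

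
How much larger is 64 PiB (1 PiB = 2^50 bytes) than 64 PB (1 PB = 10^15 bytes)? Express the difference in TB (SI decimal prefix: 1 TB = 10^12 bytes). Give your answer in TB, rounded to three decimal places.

8,057.594 TB

64 PiB = 64 × 1,125,899,906,842,624 = 72,057,594,037,927,936 bytes
64 PB = 64 × 1,000,000,000,000,000 = 64,000,000,000,000,000 bytes
difference = 8,057,594,037,927,936 bytes
8,057,594,037,927,936 / 1,000,000,000,000 = 8,057.594 TB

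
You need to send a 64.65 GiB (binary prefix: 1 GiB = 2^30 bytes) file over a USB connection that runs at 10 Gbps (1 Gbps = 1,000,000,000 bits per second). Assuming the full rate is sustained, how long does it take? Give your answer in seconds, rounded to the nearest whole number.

56 seconds

64.65 GiB = 69,417,408,921.6 bytes = 555,339,271,372.8 bits
10 Gbps = 10,000,000,000 bits/s
time = 555,339,271,372.8 / 10,000,000,000 = 56 s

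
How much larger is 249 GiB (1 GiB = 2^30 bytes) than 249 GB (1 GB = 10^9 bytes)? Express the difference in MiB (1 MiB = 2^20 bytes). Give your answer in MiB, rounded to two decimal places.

17,511.10 MiB

249 GiB = 249 × 1,073,741,824 = 267,361,714,176 bytes
249 GB = 249 × 1,000,000,000 = 249,000,000,000 bytes
difference = 18,361,714,176 bytes
18,361,714,176 / 1,048,576 = 17,511.10 MiB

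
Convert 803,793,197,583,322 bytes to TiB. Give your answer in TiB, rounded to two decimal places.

731.05 TiB

803,793,197,583,322 bytes given.
1 TiB = 1,099,511,627,776 bytes
803,793,197,583,322 / 1,099,511,627,776 = 731.05 TiB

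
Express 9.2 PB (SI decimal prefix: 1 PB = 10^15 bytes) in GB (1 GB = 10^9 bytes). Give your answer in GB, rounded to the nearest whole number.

9.2 PB = 9.2 × 10^15 bytes = 9,200,000,000,000,000 bytes
1 GB = 1,000,000,000 bytes
9,200,000,000,000,000 / 1,000,000,000 = 9,200,000 GB

9,200,000 GB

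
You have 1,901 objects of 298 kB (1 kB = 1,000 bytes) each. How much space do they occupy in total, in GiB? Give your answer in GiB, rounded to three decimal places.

Total = 1,901 × 298 kB = 566,498 kB
= 566,498 × 1,000 bytes = 566,498,000 bytes
1 GiB = 1,073,741,824 bytes
566,498,000 / 1,073,741,824 = 0.528 GiB

0.528 GiB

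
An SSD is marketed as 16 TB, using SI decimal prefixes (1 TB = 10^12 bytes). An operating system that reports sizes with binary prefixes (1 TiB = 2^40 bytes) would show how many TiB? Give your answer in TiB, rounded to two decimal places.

16 TB = 16 × 10^12 bytes = 16,000,000,000,000 bytes
1 TiB = 2^40 bytes = 1,099,511,627,776 bytes
16,000,000,000,000 / 1,099,511,627,776 = 14.55 TiB

14.55 TiB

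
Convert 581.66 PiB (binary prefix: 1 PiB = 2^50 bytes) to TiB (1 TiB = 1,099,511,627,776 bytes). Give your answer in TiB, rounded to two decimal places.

581.66 PiB = 581.66 × 2^50 bytes = 654,890,939,814,080,675.84 bytes
1 TiB = 1,099,511,627,776 bytes
654,890,939,814,080,675.84 / 1,099,511,627,776 = 595,619.84 TiB

595,619.84 TiB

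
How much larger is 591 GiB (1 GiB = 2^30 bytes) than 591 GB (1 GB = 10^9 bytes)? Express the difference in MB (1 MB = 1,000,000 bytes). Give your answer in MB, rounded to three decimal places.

591 GiB = 591 × 1,073,741,824 = 634,581,417,984 bytes
591 GB = 591 × 1,000,000,000 = 591,000,000,000 bytes
difference = 43,581,417,984 bytes
43,581,417,984 / 1,000,000 = 43,581.418 MB

43,581.418 MB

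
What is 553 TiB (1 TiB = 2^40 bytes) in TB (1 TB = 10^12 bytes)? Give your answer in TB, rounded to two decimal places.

608.03 TB

553 TiB × 1,099,511,627,776 bytes/TiB = 608,029,930,160,128 bytes
1 TB = 1,000,000,000,000 bytes
608,029,930,160,128 / 1,000,000,000,000 = 608.03 TB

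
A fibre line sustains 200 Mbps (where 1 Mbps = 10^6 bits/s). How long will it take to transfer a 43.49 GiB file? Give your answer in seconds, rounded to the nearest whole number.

43.49 GiB = 46,697,031,925.76 bytes = 373,576,255,406.08 bits
200 Mbps = 200,000,000 bits/s
time = 373,576,255,406.08 / 200,000,000 = 1,868 s

1,868 seconds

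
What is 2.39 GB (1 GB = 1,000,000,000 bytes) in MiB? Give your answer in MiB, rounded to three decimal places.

2,279.282 MiB

2.39 GB = 2.39 × 10^9 bytes = 2,390,000,000 bytes
1 MiB = 2^20 bytes = 1,048,576 bytes
2,390,000,000 / 1,048,576 = 2,279.282 MiB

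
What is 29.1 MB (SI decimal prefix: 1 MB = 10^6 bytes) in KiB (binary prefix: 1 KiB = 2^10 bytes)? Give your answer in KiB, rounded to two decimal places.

29.1 MB = 29.1 × 10^6 bytes = 29,100,000 bytes
1 KiB = 2^10 bytes = 1,024 bytes
29,100,000 / 1,024 = 28,417.97 KiB

28,417.97 KiB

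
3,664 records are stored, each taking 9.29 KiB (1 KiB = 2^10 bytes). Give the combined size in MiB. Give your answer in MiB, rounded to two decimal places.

33.24 MiB

Total = 3,664 × 9.29 KiB = 34038.56 KiB
= 34038.56 × 1,024 bytes = 34,855,485.44 bytes
1 MiB = 1,048,576 bytes
34,855,485.44 / 1,048,576 = 33.24 MiB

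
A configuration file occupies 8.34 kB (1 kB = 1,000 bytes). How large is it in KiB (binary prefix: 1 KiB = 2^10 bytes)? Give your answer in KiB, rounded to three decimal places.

8.145 KiB

8.34 kB = 8.34 × 10^3 bytes = 8,340 bytes
1 KiB = 1,024 bytes
8,340 / 1,024 = 8.145 KiB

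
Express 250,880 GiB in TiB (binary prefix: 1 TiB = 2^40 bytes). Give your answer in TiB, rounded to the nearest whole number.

250,880 GiB × 1,073,741,824 bytes/GiB = 269,380,348,805,120 bytes
1 TiB = 1,099,511,627,776 bytes
269,380,348,805,120 / 1,099,511,627,776 = 245 TiB

245 TiB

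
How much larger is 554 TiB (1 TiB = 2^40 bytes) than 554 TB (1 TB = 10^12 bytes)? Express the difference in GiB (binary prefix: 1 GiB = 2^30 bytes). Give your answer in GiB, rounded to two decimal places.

554 TiB = 554 × 1,099,511,627,776 = 609,129,441,787,904 bytes
554 TB = 554 × 1,000,000,000,000 = 554,000,000,000,000 bytes
difference = 55,129,441,787,904 bytes
55,129,441,787,904 / 1,073,741,824 = 51,343.29 GiB

51,343.29 GiB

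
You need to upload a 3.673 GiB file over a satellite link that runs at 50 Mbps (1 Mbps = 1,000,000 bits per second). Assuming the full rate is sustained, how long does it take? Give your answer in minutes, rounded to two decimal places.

10.52 minutes

3.673 GiB = 3,943,853,719.552 bytes = 31,550,829,756.416 bits
50 Mbps = 50,000,000 bits/s
time = 31,550,829,756.416 / 50,000,000 = 631.017 s
631.017 s / 60 = 10.52 minutes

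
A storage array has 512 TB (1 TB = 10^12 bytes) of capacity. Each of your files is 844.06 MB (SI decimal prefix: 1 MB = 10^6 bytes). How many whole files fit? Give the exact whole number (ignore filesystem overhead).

606,591

Capacity: 512 TB = 512,000,000,000,000 bytes
Per item: 844.06 MB = 844,060,000 bytes
⌊512,000,000,000,000 / 844,060,000⌋ = 606,591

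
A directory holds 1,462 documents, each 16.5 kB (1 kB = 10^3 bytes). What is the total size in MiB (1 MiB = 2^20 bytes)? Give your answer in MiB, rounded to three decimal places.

Total = 1,462 × 16.5 kB = 24,123 kB
= 24,123 × 1,000 bytes = 24,123,000 bytes
1 MiB = 1,048,576 bytes
24,123,000 / 1,048,576 = 23.005 MiB

23.005 MiB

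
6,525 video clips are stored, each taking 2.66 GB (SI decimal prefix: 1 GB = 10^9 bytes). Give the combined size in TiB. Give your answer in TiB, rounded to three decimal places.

Total = 6,525 × 2.66 GB = 17356.5 GB
= 17356.5 × 1,000,000,000 bytes = 17,356,500,000,000 bytes
1 TiB = 1,099,511,627,776 bytes
17,356,500,000,000 / 1,099,511,627,776 = 15.786 TiB

15.786 TiB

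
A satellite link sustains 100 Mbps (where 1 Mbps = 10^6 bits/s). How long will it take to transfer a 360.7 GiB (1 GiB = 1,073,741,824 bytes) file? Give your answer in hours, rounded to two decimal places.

8.61 hours

360.7 GiB = 387,298,675,916.8 bytes = 3,098,389,407,334.4 bits
100 Mbps = 100,000,000 bits/s
time = 3,098,389,407,334.4 / 100,000,000 = 30,983.8941 s
30,983.8941 s / 3600 = 8.61 hours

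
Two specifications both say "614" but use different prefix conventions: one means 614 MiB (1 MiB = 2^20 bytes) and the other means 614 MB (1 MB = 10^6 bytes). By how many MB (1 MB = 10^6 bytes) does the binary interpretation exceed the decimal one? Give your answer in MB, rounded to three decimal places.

614 MiB = 614 × 1,048,576 = 643,825,664 bytes
614 MB = 614 × 1,000,000 = 614,000,000 bytes
difference = 29,825,664 bytes
29,825,664 / 1,000,000 = 29.826 MB

29.826 MB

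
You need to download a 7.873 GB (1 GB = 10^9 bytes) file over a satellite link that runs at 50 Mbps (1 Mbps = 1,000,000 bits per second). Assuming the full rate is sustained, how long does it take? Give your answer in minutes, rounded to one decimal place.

21.0 minutes

7.873 GB = 7,873,000,000 bytes = 62,984,000,000 bits
50 Mbps = 50,000,000 bits/s
time = 62,984,000,000 / 50,000,000 = 1,259.68 s
1,259.68 s / 60 = 21.0 minutes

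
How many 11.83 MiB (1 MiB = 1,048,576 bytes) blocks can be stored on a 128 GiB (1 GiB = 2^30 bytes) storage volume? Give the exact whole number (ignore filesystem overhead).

11,079

Capacity: 128 GiB = 137,438,953,472 bytes
Per item: 11.83 MiB = 12,404,654.08 bytes
⌊137,438,953,472 / 12,404,654.08⌋ = 11,079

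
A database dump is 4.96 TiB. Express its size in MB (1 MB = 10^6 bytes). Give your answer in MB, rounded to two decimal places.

4.96 TiB = 4.96 × 2^40 bytes = 5,453,577,673,768.96 bytes
1 MB = 10^6 bytes = 1,000,000 bytes
5,453,577,673,768.96 / 1,000,000 = 5,453,577.67 MB

5,453,577.67 MB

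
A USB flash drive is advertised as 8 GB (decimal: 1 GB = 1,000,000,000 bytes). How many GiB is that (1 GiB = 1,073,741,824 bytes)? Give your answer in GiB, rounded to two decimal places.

7.45 GiB

8 GB = 8 × 10^9 bytes = 8,000,000,000 bytes
1 GiB = 1,073,741,824 bytes
8,000,000,000 / 1,073,741,824 = 7.45 GiB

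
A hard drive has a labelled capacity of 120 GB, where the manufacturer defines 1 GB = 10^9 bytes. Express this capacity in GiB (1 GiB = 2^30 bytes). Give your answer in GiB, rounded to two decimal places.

111.76 GiB

120 GB × 1,000,000,000 bytes/GB = 120,000,000,000 bytes
1 GiB = 1,073,741,824 bytes
120,000,000,000 / 1,073,741,824 = 111.76 GiB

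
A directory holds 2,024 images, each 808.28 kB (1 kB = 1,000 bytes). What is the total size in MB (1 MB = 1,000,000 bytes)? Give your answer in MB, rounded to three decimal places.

1,635.959 MB

Total = 2,024 × 808.28 kB = 1635958.72 kB
= 1635958.72 × 1,000 bytes = 1,635,958,720 bytes
1 MB = 1,000,000 bytes
1,635,958,720 / 1,000,000 = 1,635.959 MB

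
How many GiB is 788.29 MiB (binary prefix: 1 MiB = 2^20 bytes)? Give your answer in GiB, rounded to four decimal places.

788.29 MiB × 1,048,576 bytes/MiB = 826,581,975.04 bytes
1 GiB = 1,073,741,824 bytes
826,581,975.04 / 1,073,741,824 = 0.7698 GiB

0.7698 GiB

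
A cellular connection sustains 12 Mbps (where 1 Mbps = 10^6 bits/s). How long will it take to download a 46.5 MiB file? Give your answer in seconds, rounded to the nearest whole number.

33 seconds

46.5 MiB = 48,758,784 bytes = 390,070,272 bits
12 Mbps = 12,000,000 bits/s
time = 390,070,272 / 12,000,000 = 33 s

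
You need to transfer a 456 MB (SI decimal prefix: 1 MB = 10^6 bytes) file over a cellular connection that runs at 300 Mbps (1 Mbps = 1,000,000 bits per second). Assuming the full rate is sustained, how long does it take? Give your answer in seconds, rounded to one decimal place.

12.2 seconds

456 MB = 456,000,000 bytes = 3,648,000,000 bits
300 Mbps = 300,000,000 bits/s
time = 3,648,000,000 / 300,000,000 = 12.2 s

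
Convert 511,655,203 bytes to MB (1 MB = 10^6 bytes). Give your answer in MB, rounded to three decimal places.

511.655 MB

511,655,203 bytes given.
1 MB = 1,000,000 bytes
511,655,203 / 1,000,000 = 511.655 MB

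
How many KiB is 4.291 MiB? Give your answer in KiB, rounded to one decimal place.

4.291 MiB × 1,048,576 bytes/MiB = 4,499,439.616 bytes
1 KiB = 1,024 bytes
4,499,439.616 / 1,024 = 4,394.0 KiB

4,394.0 KiB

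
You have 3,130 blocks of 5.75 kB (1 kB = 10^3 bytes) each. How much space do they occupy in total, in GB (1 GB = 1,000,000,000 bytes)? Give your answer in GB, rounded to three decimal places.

Total = 3,130 × 5.75 kB = 17997.5 kB
= 17997.5 × 1,000 bytes = 17,997,500 bytes
1 GB = 1,000,000,000 bytes
17,997,500 / 1,000,000,000 = 0.018 GB

0.018 GB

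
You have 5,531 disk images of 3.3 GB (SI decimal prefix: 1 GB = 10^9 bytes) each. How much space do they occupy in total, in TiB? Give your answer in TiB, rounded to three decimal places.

Total = 5,531 × 3.3 GB = 18252.3 GB
= 18252.3 × 1,000,000,000 bytes = 18,252,300,000,000 bytes
1 TiB = 1,099,511,627,776 bytes
18,252,300,000,000 / 1,099,511,627,776 = 16.600 TiB

16.600 TiB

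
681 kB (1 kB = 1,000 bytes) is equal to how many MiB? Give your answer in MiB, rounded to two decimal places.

681 kB = 681 × 10^3 bytes = 681,000 bytes
1 MiB = 1,048,576 bytes
681,000 / 1,048,576 = 0.65 MiB

0.65 MiB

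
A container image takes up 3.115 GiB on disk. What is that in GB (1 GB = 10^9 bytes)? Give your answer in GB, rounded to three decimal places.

3.345 GB

3.115 GiB = 3.115 × 2^30 bytes = 3,344,705,781.76 bytes
1 GB = 1,000,000,000 bytes
3,344,705,781.76 / 1,000,000,000 = 3.345 GB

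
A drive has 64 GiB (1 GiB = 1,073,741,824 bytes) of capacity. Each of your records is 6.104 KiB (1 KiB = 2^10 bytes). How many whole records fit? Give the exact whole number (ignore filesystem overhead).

10,994,243

Capacity: 64 GiB = 68,719,476,736 bytes
Per item: 6.104 KiB = 6,250.496 bytes
⌊68,719,476,736 / 6,250.496⌋ = 10,994,243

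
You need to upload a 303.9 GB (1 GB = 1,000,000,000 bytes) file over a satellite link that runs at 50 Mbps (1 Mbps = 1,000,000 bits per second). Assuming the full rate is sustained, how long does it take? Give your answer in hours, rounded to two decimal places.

303.9 GB = 303,900,000,000 bytes = 2,431,200,000,000 bits
50 Mbps = 50,000,000 bits/s
time = 2,431,200,000,000 / 50,000,000 = 48,624.0000 s
48,624.0000 s / 3600 = 13.51 hours

13.51 hours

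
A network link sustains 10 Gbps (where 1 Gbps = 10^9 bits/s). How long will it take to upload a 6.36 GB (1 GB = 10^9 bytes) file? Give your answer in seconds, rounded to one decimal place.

6.36 GB = 6,360,000,000 bytes = 50,880,000,000 bits
10 Gbps = 10,000,000,000 bits/s
time = 50,880,000,000 / 10,000,000,000 = 5.1 s

5.1 seconds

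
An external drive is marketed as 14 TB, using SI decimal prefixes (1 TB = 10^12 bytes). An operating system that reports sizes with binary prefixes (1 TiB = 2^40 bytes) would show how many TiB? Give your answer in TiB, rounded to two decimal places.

14 TB = 14 × 10^12 bytes = 14,000,000,000,000 bytes
1 TiB = 1,099,511,627,776 bytes
14,000,000,000,000 / 1,099,511,627,776 = 12.73 TiB

12.73 TiB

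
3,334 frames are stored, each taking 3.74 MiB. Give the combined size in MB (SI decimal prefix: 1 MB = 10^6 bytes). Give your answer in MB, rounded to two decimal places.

Total = 3,334 × 3.74 MiB = 12469.16 MiB
= 12469.16 × 1,048,576 bytes = 13,074,861,916.16 bytes
1 MB = 1,000,000 bytes
13,074,861,916.16 / 1,000,000 = 13,074.86 MB

13,074.86 MB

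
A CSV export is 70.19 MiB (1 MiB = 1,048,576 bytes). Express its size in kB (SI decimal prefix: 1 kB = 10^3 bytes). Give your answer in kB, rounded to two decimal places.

70.19 MiB = 70.19 × 2^20 bytes = 73,599,549.44 bytes
1 kB = 10^3 bytes = 1,000 bytes
73,599,549.44 / 1,000 = 73,599.55 kB

73,599.55 kB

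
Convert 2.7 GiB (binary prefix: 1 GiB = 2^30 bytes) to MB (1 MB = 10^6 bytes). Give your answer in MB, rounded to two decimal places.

2.7 GiB = 2.7 × 2^30 bytes = 2,899,102,924.8 bytes
1 MB = 10^6 bytes = 1,000,000 bytes
2,899,102,924.8 / 1,000,000 = 2,899.10 MB

2,899.10 MB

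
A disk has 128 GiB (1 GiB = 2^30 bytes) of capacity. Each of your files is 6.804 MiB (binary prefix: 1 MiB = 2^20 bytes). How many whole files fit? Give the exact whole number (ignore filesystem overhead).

Capacity: 128 GiB = 137,438,953,472 bytes
Per item: 6.804 MiB = 7,134,511.104 bytes
⌊137,438,953,472 / 7,134,511.104⌋ = 19,263

19,263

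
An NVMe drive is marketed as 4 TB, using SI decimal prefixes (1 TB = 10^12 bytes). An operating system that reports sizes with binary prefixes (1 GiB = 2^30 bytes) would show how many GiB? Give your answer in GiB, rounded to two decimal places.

4 TB = 4 × 10^12 bytes = 4,000,000,000,000 bytes
1 GiB = 2^30 bytes = 1,073,741,824 bytes
4,000,000,000,000 / 1,073,741,824 = 3,725.29 GiB

3,725.29 GiB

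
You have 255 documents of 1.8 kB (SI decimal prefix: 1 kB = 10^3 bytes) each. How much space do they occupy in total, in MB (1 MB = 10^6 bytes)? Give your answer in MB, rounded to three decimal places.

0.459 MB

Total = 255 × 1.8 kB = 459 kB
= 459 × 1,000 bytes = 459,000 bytes
1 MB = 1,000,000 bytes
459,000 / 1,000,000 = 0.459 MB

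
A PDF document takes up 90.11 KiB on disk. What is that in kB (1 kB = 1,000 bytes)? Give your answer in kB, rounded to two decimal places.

90.11 KiB = 90.11 × 2^10 bytes = 92,272.64 bytes
1 kB = 10^3 bytes = 1,000 bytes
92,272.64 / 1,000 = 92.27 kB

92.27 kB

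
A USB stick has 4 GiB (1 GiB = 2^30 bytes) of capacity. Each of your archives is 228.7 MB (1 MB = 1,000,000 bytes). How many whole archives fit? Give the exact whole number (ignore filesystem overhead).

Capacity: 4 GiB = 4,294,967,296 bytes
Per item: 228.7 MB = 228,700,000 bytes
⌊4,294,967,296 / 228,700,000⌋ = 18

18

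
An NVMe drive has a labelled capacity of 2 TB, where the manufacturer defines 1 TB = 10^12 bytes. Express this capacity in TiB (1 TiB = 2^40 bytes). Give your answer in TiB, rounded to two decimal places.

2 TB × 1,000,000,000,000 bytes/TB = 2,000,000,000,000 bytes
1 TiB = 2^40 bytes = 1,099,511,627,776 bytes
2,000,000,000,000 / 1,099,511,627,776 = 1.82 TiB

1.82 TiB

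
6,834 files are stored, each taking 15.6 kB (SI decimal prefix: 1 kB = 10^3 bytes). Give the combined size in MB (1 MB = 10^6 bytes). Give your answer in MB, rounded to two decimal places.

Total = 6,834 × 15.6 kB = 106610.4 kB
= 106610.4 × 1,000 bytes = 106,610,400 bytes
1 MB = 1,000,000 bytes
106,610,400 / 1,000,000 = 106.61 MB

106.61 MB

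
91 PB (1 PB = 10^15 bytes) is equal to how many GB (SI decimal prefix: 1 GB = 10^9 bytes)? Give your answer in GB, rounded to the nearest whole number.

91,000,000 GB

91 PB = 91 × 10^15 bytes = 91,000,000,000,000,000 bytes
1 GB = 10^9 bytes = 1,000,000,000 bytes
91,000,000,000,000,000 / 1,000,000,000 = 91,000,000 GB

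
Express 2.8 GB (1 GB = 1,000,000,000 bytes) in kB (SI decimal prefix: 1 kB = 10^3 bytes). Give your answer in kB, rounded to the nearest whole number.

2.8 GB × 1,000,000,000 bytes/GB = 2,800,000,000 bytes
1 kB = 10^3 bytes = 1,000 bytes
2,800,000,000 / 1,000 = 2,800,000 kB

2,800,000 kB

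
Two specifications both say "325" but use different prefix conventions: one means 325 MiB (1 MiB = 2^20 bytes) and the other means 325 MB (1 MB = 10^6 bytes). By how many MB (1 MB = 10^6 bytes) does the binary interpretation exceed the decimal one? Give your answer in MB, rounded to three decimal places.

325 MiB = 325 × 1,048,576 = 340,787,200 bytes
325 MB = 325 × 1,000,000 = 325,000,000 bytes
difference = 15,787,200 bytes
15,787,200 / 1,000,000 = 15.787 MB

15.787 MB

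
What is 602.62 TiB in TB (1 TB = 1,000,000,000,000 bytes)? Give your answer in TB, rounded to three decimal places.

602.62 TiB = 602.62 × 2^40 bytes = 662,587,697,130,373.12 bytes
1 TB = 1,000,000,000,000 bytes
662,587,697,130,373.12 / 1,000,000,000,000 = 662.588 TB

662.588 TB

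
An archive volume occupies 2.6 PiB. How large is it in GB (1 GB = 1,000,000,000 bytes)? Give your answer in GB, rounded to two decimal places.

2,927,339.76 GB

2.6 PiB = 2.6 × 2^50 bytes = 2,927,339,757,790,822.4 bytes
1 GB = 1,000,000,000 bytes
2,927,339,757,790,822.4 / 1,000,000,000 = 2,927,339.76 GB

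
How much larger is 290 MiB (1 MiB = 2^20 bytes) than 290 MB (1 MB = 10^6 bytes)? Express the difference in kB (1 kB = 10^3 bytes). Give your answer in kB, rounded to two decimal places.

14,087.04 kB

290 MiB = 290 × 1,048,576 = 304,087,040 bytes
290 MB = 290 × 1,000,000 = 290,000,000 bytes
difference = 14,087,040 bytes
14,087,040 / 1,000 = 14,087.04 kB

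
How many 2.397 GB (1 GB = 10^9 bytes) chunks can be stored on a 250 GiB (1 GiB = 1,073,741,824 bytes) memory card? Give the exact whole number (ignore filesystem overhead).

Capacity: 250 GiB = 268,435,456,000 bytes
Per item: 2.397 GB = 2,397,000,000 bytes
⌊268,435,456,000 / 2,397,000,000⌋ = 111

111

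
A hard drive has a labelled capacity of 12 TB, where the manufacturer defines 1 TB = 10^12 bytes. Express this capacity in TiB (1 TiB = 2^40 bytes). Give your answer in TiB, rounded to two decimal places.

10.91 TiB

12 TB = 12 × 10^12 bytes = 12,000,000,000,000 bytes
1 TiB = 1,099,511,627,776 bytes
12,000,000,000,000 / 1,099,511,627,776 = 10.91 TiB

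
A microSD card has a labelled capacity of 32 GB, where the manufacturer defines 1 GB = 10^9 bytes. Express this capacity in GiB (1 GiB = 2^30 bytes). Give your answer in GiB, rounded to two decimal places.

29.80 GiB

32 GB × 1,000,000,000 bytes/GB = 32,000,000,000 bytes
1 GiB = 1,073,741,824 bytes
32,000,000,000 / 1,073,741,824 = 29.80 GiB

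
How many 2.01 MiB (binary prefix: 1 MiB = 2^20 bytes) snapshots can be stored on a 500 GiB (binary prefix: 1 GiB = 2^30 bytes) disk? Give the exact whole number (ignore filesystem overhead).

Capacity: 500 GiB = 536,870,912,000 bytes
Per item: 2.01 MiB = 2,107,637.76 bytes
⌊536,870,912,000 / 2,107,637.76⌋ = 254,726

254,726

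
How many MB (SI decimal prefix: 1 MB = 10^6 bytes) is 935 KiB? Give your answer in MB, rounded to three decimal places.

935 KiB = 935 × 2^10 bytes = 957,440 bytes
1 MB = 1,000,000 bytes
957,440 / 1,000,000 = 0.957 MB

0.957 MB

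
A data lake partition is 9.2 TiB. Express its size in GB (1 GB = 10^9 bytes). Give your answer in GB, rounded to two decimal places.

10,115.51 GB

9.2 TiB = 9.2 × 2^40 bytes = 10,115,506,975,539.2 bytes
1 GB = 1,000,000,000 bytes
10,115,506,975,539.2 / 1,000,000,000 = 10,115.51 GB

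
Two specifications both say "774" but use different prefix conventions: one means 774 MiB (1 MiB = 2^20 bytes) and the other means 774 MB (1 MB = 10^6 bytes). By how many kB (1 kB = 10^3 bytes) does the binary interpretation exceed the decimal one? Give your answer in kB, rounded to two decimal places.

774 MiB = 774 × 1,048,576 = 811,597,824 bytes
774 MB = 774 × 1,000,000 = 774,000,000 bytes
difference = 37,597,824 bytes
37,597,824 / 1,000 = 37,597.82 kB

37,597.82 kB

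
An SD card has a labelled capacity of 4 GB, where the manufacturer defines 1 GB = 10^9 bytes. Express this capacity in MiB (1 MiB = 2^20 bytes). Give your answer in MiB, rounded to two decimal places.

3,814.70 MiB

4 GB × 1,000,000,000 bytes/GB = 4,000,000,000 bytes
1 MiB = 1,048,576 bytes
4,000,000,000 / 1,048,576 = 3,814.70 MiB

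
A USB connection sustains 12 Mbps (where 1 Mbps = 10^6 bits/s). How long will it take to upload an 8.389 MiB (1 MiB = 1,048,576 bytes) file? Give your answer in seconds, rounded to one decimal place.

8.389 MiB = 8,796,504.064 bytes = 70,372,032.512 bits
12 Mbps = 12,000,000 bits/s
time = 70,372,032.512 / 12,000,000 = 5.9 s

5.9 seconds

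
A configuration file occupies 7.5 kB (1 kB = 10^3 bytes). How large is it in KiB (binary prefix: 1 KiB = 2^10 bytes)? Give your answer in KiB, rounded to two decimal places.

7.5 kB = 7.5 × 10^3 bytes = 7,500 bytes
1 KiB = 1,024 bytes
7,500 / 1,024 = 7.32 KiB

7.32 KiB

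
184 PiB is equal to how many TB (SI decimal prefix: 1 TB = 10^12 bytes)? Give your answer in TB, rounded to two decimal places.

184 PiB = 184 × 2^50 bytes = 207,165,582,859,042,816 bytes
1 TB = 10^12 bytes = 1,000,000,000,000 bytes
207,165,582,859,042,816 / 1,000,000,000,000 = 207,165.58 TB

207,165.58 TB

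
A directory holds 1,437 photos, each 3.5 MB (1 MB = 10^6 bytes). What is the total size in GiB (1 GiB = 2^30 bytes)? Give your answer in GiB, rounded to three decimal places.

4.684 GiB

Total = 1,437 × 3.5 MB = 5029.5 MB
= 5029.5 × 1,000,000 bytes = 5,029,500,000 bytes
1 GiB = 1,073,741,824 bytes
5,029,500,000 / 1,073,741,824 = 4.684 GiB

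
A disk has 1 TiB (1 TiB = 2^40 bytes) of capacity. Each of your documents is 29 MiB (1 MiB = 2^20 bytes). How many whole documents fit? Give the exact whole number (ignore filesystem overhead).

36,157

Capacity: 1 TiB = 1,099,511,627,776 bytes
Per item: 29 MiB = 30,408,704 bytes
⌊1,099,511,627,776 / 30,408,704⌋ = 36,157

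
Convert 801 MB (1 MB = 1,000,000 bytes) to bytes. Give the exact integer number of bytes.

801 × 1,000,000 = 801,000,000 bytes

801,000,000 bytes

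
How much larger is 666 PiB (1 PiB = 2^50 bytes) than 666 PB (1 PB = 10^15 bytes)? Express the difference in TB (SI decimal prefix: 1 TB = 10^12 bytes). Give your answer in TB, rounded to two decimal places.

83,849.34 TB

666 PiB = 666 × 1,125,899,906,842,624 = 749,849,337,957,187,584 bytes
666 PB = 666 × 1,000,000,000,000,000 = 666,000,000,000,000,000 bytes
difference = 83,849,337,957,187,584 bytes
83,849,337,957,187,584 / 1,000,000,000,000 = 83,849.34 TB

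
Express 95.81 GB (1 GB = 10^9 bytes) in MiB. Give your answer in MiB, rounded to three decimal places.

95.81 GB = 95.81 × 10^9 bytes = 95,810,000,000 bytes
1 MiB = 1,048,576 bytes
95,810,000,000 / 1,048,576 = 91,371.536 MiB

91,371.536 MiB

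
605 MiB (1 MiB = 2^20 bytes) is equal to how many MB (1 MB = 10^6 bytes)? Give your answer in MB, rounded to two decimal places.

634.39 MB

605 MiB = 605 × 2^20 bytes = 634,388,480 bytes
1 MB = 10^6 bytes = 1,000,000 bytes
634,388,480 / 1,000,000 = 634.39 MB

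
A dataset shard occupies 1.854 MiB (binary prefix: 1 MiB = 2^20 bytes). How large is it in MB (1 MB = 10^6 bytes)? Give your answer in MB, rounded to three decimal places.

1.944 MB

1.854 MiB = 1.854 × 2^20 bytes = 1,944,059.904 bytes
1 MB = 10^6 bytes = 1,000,000 bytes
1,944,059.904 / 1,000,000 = 1.944 MB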